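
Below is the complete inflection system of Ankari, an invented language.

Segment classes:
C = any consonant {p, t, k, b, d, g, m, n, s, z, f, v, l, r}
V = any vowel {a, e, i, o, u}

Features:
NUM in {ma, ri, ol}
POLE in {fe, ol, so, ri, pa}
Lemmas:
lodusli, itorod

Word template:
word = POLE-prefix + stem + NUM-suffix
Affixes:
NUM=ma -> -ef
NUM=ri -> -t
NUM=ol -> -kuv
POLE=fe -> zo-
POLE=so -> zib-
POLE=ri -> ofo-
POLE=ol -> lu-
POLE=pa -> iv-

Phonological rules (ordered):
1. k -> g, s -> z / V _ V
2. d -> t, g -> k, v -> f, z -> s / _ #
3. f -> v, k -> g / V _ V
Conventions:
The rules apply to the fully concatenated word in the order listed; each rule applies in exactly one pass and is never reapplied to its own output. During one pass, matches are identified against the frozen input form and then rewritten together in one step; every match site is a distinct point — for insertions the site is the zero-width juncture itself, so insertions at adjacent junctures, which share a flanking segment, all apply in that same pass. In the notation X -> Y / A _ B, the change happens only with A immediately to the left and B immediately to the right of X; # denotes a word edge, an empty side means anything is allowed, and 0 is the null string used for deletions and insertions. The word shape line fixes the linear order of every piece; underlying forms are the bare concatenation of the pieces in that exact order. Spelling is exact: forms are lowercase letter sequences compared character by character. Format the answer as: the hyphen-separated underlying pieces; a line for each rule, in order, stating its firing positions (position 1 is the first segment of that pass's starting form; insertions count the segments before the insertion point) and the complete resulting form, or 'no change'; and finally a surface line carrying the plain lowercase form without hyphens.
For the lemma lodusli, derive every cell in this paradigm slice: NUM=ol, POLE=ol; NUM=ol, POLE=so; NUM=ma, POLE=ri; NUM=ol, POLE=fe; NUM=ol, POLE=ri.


cell NUM=ol, POLE=ol:
underlying: lu-lodusli-kuv
1. k -> g, s -> z / V _ V: fires at position(s) 10: lulodusliguv
2. d -> t, g -> k, v -> f, z -> s / _ #: fires at position(s) 12: lulodusliguf
3. f -> v, k -> g / V _ V: no change
surface: lulodusliguf

cell NUM=ol, POLE=so:
underlying: zib-lodusli-kuv
1. k -> g, s -> z / V _ V: fires at position(s) 11: ziblodusliguv
2. d -> t, g -> k, v -> f, z -> s / _ #: fires at position(s) 13: ziblodusliguf
3. f -> v, k -> g / V _ V: no change
surface: ziblodusliguf

cell NUM=ma, POLE=ri:
underlying: ofo-lodusli-ef
1. k -> g, s -> z / V _ V: no change
2. d -> t, g -> k, v -> f, z -> s / _ #: no change
3. f -> v, k -> g / V _ V: fires at position(s) 2: ovoloduslief
surface: ovoloduslief

cell NUM=ol, POLE=fe:
underlying: zo-lodusli-kuv
1. k -> g, s -> z / V _ V: fires at position(s) 10: zolodusliguv
2. d -> t, g -> k, v -> f, z -> s / _ #: fires at position(s) 12: zolodusliguf
3. f -> v, k -> g / V _ V: no change
surface: zolodusliguf

cell NUM=ol, POLE=ri:
underlying: ofo-lodusli-kuv
1. k -> g, s -> z / V _ V: fires at position(s) 11: ofolodusliguv
2. d -> t, g -> k, v -> f, z -> s / _ #: fires at position(s) 13: ofolodusliguf
3. f -> v, k -> g / V _ V: fires at position(s) 2: ovolodusliguf
surface: ovolodusliguf


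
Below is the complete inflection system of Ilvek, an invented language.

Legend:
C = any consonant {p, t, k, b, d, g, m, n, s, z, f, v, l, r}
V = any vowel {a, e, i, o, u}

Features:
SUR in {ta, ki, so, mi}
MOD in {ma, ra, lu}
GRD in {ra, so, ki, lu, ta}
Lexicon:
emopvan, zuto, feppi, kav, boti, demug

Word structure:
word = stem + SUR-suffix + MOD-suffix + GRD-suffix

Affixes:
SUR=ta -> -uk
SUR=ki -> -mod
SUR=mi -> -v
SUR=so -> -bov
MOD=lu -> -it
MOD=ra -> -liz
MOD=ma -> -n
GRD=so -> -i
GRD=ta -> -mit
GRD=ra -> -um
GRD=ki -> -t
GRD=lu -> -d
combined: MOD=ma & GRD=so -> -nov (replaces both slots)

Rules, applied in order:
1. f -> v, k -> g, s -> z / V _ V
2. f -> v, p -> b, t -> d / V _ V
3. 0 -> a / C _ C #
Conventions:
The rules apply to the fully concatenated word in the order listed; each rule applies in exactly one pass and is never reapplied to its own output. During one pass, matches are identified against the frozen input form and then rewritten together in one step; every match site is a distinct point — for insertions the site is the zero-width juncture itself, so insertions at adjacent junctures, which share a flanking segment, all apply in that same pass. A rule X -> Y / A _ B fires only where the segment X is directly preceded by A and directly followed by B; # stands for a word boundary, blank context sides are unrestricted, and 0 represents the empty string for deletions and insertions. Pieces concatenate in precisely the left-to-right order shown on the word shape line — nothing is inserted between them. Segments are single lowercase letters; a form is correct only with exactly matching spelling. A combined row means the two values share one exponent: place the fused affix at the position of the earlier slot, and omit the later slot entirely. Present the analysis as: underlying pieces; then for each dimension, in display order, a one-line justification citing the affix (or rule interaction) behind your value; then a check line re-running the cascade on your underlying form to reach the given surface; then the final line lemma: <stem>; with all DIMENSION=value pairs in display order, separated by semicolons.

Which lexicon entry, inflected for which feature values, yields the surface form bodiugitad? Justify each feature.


underlying: boti-uk-it-d
SUR=ta - signalled by the affix -uk
MOD=lu - signalled by the affix -it
GRD=lu - signalled by the affix -d
check: botiukitd -> botiugitd -> bodiugitd -> bodiugitad
lemma: boti; SUR=ta; MOD=lu; GRD=lu


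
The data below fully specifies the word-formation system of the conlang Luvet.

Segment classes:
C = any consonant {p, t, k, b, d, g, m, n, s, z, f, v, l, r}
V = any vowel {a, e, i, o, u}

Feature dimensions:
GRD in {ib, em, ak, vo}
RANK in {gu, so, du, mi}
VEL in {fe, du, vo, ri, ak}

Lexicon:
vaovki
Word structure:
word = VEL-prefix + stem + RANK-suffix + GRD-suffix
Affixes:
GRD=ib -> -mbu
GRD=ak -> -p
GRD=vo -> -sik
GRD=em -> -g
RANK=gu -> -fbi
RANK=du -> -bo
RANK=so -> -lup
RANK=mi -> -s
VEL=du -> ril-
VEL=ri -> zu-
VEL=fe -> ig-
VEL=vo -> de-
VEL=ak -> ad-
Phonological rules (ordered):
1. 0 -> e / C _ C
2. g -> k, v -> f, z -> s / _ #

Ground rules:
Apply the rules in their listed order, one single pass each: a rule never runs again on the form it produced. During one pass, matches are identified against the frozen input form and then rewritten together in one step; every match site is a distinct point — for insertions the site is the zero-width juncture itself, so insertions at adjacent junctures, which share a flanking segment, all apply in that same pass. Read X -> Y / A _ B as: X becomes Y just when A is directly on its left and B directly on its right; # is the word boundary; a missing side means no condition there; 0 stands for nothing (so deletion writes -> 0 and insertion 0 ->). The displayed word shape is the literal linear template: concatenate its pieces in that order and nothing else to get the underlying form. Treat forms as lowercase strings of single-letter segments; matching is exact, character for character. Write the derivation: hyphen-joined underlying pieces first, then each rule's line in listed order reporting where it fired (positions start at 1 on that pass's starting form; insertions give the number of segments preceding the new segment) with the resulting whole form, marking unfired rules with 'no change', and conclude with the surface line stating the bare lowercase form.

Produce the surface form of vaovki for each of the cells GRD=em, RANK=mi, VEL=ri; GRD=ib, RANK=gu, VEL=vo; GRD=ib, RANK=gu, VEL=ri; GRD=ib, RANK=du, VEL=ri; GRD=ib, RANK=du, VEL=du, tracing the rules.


cell GRD=em, RANK=mi, VEL=ri:
underlying: zu-vaovki-s-g
1. 0 -> e / C _ C: inserts after position(s) 6, 9: zuvaovekiseg
2. g -> k, v -> f, z -> s / _ #: fires at position(s) 12: zuvaovekisek
surface: zuvaovekisek

cell GRD=ib, RANK=gu, VEL=vo:
underlying: de-vaovki-fbi-mbu
1. 0 -> e / C _ C: inserts after position(s) 6, 9, 12: devaovekifebimebu
2. g -> k, v -> f, z -> s / _ #: no change
surface: devaovekifebimebu

cell GRD=ib, RANK=gu, VEL=ri:
underlying: zu-vaovki-fbi-mbu
1. 0 -> e / C _ C: inserts after position(s) 6, 9, 12: zuvaovekifebimebu
2. g -> k, v -> f, z -> s / _ #: no change
surface: zuvaovekifebimebu

cell GRD=ib, RANK=du, VEL=ri:
underlying: zu-vaovki-bo-mbu
1. 0 -> e / C _ C: inserts after position(s) 6, 11: zuvaovekibomebu
2. g -> k, v -> f, z -> s / _ #: no change
surface: zuvaovekibomebu

cell GRD=ib, RANK=du, VEL=du:
underlying: ril-vaovki-bo-mbu
1. 0 -> e / C _ C: inserts after position(s) 3, 7, 12: rilevaovekibomebu
2. g -> k, v -> f, z -> s / _ #: no change
surface: rilevaovekibomebu


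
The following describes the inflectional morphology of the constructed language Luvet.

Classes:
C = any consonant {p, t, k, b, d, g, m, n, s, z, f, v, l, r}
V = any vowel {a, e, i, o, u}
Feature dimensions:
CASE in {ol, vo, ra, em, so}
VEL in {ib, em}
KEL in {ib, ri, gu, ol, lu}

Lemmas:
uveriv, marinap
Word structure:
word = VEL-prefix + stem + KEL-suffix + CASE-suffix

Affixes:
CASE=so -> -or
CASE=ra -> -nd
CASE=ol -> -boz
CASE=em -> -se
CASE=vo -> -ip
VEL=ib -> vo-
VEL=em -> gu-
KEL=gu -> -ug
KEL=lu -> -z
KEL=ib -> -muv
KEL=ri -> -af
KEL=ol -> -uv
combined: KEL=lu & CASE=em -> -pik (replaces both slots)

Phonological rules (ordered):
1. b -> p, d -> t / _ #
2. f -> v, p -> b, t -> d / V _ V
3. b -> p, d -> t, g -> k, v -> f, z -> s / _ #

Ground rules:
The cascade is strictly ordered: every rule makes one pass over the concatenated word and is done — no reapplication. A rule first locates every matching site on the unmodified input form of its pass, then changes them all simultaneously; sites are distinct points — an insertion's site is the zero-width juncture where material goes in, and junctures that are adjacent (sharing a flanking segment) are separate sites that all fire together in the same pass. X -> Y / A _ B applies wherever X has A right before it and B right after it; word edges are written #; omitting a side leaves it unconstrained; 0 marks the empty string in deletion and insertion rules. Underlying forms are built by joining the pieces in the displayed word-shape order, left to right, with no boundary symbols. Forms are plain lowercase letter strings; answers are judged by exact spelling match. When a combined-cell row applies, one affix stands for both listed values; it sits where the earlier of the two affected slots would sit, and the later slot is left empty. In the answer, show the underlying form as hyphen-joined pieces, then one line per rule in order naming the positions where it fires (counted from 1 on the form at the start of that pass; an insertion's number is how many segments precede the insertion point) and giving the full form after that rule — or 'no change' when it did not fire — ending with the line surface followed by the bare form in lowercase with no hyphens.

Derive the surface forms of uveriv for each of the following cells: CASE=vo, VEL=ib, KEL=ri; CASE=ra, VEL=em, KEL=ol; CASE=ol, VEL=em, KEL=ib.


cell CASE=vo, VEL=ib, KEL=ri:
underlying: vo-uveriv-af-ip
1. b -> p, d -> t / _ #: no change
2. f -> v, p -> b, t -> d / V _ V: fires at position(s) 10: vouverivavip
3. b -> p, d -> t, g -> k, v -> f, z -> s / _ #: no change
surface: vouverivavip

cell CASE=ra, VEL=em, KEL=ol:
underlying: gu-uveriv-uv-nd
1. b -> p, d -> t / _ #: fires at position(s) 12: guuverivuvnt
2. f -> v, p -> b, t -> d / V _ V: no change
3. b -> p, d -> t, g -> k, v -> f, z -> s / _ #: no change
surface: guuverivuvnt

cell CASE=ol, VEL=em, KEL=ib:
underlying: gu-uveriv-muv-boz
1. b -> p, d -> t / _ #: no change
2. f -> v, p -> b, t -> d / V _ V: no change
3. b -> p, d -> t, g -> k, v -> f, z -> s / _ #: fires at position(s) 14: guuverivmuvbos
surface: guuverivmuvbos


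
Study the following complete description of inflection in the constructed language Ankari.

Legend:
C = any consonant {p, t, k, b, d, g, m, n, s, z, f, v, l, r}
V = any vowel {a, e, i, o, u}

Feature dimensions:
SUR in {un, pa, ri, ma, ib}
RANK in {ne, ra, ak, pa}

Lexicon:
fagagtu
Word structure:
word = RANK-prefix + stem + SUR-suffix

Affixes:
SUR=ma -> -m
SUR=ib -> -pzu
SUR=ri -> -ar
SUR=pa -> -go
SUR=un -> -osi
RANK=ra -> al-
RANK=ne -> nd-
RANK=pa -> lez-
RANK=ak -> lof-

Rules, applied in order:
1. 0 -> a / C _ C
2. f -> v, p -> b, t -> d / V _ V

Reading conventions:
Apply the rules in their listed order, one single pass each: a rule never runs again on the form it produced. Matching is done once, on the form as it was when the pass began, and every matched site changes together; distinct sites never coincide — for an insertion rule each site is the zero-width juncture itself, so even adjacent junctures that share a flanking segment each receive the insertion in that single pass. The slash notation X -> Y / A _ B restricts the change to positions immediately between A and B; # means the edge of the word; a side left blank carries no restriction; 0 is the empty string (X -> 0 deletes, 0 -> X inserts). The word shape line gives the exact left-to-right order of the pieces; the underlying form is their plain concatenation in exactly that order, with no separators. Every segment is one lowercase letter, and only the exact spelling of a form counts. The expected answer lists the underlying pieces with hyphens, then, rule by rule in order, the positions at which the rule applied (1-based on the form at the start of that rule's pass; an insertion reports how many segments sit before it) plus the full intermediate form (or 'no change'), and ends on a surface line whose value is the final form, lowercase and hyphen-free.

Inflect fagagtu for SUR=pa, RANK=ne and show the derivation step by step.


underlying: nd-fagagtu-go
1. 0 -> a / C _ C: inserts after position(s) 1, 2, 7: nadafagagatugo
2. f -> v, p -> b, t -> d / V _ V: fires at position(s) 5, 11: nadavagagadugo
surface: nadavagagadugo


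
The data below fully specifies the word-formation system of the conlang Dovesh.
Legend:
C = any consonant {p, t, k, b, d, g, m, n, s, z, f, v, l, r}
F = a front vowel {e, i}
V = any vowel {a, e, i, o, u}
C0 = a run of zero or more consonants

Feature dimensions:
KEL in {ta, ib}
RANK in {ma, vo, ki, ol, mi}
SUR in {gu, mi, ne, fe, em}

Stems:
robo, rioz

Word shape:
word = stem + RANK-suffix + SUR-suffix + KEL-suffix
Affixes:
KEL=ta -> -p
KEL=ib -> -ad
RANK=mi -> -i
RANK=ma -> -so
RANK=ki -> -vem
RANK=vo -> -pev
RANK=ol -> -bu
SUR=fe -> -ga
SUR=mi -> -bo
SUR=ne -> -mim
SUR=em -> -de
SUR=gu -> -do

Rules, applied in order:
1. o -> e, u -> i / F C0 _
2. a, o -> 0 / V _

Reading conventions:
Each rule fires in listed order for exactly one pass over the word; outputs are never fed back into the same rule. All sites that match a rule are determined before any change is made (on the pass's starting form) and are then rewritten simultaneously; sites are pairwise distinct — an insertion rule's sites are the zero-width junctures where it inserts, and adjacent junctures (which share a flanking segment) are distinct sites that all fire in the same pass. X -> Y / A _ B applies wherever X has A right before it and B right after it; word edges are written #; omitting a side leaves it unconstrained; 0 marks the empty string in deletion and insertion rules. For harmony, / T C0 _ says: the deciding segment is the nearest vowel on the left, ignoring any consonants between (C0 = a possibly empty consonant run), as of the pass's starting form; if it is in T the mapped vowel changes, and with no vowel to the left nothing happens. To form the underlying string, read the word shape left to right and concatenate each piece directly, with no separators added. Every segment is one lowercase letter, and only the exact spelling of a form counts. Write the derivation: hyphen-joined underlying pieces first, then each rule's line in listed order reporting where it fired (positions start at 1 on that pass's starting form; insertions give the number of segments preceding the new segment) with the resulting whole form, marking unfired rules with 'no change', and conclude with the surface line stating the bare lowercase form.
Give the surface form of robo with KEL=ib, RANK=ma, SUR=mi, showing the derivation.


underlying: robo-so-bo-ad
1. o -> e, u -> i / F C0 _: no change
2. a, o -> 0 / V _: fires at position(s) 9: robosobod
surface: robosobod


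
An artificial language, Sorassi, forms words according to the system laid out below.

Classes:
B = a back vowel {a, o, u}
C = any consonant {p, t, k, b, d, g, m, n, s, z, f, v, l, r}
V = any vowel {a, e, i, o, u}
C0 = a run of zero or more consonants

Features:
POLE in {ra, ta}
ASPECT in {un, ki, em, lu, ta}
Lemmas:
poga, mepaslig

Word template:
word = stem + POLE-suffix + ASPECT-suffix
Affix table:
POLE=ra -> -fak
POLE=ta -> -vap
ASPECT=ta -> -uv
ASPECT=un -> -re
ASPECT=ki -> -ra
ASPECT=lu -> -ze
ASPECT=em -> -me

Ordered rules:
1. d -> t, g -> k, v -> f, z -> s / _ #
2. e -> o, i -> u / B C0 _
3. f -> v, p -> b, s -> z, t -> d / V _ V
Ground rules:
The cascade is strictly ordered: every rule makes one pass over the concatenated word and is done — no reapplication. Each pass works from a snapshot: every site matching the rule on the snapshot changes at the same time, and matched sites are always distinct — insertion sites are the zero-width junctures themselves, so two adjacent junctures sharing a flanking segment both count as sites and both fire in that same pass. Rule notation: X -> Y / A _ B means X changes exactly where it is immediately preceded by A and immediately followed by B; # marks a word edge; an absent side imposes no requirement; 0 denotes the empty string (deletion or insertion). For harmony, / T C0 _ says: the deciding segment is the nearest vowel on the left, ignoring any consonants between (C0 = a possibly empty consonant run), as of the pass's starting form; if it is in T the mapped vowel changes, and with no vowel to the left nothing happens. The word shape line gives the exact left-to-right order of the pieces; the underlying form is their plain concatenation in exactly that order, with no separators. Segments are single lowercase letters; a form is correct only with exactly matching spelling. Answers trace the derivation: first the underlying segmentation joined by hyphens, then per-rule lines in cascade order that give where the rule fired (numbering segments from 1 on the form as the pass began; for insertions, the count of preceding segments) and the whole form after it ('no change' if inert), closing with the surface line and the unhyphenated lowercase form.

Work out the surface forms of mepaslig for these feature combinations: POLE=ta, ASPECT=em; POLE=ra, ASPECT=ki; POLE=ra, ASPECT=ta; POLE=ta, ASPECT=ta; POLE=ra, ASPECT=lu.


cell POLE=ta, ASPECT=em:
underlying: mepaslig-vap-me
1. d -> t, g -> k, v -> f, z -> s / _ #: no change
2. e -> o, i -> u / B C0 _: fires at position(s) 7, 13: mepaslugvapmo
3. f -> v, p -> b, s -> z, t -> d / V _ V: fires at position(s) 3: mebaslugvapmo
surface: mebaslugvapmo

cell POLE=ra, ASPECT=ki:
underlying: mepaslig-fak-ra
1. d -> t, g -> k, v -> f, z -> s / _ #: no change
2. e -> o, i -> u / B C0 _: fires at position(s) 7: mepaslugfakra
3. f -> v, p -> b, s -> z, t -> d / V _ V: fires at position(s) 3: mebaslugfakra
surface: mebaslugfakra

cell POLE=ra, ASPECT=ta:
underlying: mepaslig-fak-uv
1. d -> t, g -> k, v -> f, z -> s / _ #: fires at position(s) 13: mepasligfakuf
2. e -> o, i -> u / B C0 _: fires at position(s) 7: mepaslugfakuf
3. f -> v, p -> b, s -> z, t -> d / V _ V: fires at position(s) 3: mebaslugfakuf
surface: mebaslugfakuf

cell POLE=ta, ASPECT=ta:
underlying: mepaslig-vap-uv
1. d -> t, g -> k, v -> f, z -> s / _ #: fires at position(s) 13: mepasligvapuf
2. e -> o, i -> u / B C0 _: fires at position(s) 7: mepaslugvapuf
3. f -> v, p -> b, s -> z, t -> d / V _ V: fires at position(s) 3, 11: mebaslugvabuf
surface: mebaslugvabuf

cell POLE=ra, ASPECT=lu:
underlying: mepaslig-fak-ze
1. d -> t, g -> k, v -> f, z -> s / _ #: no change
2. e -> o, i -> u / B C0 _: fires at position(s) 7, 13: mepaslugfakzo
3. f -> v, p -> b, s -> z, t -> d / V _ V: fires at position(s) 3: mebaslugfakzo
surface: mebaslugfakzo


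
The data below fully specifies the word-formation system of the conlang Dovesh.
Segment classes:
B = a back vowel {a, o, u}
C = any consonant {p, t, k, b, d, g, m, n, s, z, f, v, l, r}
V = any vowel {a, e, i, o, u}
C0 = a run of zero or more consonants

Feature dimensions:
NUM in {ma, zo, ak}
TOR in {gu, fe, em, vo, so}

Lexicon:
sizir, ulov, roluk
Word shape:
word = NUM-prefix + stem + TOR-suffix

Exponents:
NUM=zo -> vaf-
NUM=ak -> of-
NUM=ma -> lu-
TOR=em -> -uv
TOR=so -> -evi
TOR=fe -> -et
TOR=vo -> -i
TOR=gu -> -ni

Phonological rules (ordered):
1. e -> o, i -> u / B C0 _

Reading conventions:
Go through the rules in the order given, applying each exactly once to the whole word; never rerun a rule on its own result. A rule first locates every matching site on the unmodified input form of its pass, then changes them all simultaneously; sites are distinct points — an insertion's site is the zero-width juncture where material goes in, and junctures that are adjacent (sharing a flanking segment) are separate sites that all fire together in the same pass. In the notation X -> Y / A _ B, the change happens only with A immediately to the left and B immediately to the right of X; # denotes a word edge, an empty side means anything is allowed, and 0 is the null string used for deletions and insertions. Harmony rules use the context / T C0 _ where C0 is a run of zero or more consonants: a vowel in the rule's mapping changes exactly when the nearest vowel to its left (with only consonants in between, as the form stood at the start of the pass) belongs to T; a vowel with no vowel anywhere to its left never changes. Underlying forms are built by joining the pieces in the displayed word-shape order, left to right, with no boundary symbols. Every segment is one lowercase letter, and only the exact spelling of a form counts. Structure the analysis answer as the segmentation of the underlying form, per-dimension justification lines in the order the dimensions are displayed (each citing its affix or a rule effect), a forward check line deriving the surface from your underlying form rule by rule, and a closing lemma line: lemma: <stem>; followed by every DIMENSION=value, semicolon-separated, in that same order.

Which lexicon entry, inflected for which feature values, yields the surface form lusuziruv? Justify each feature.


underlying: lu-sizir-uv
NUM=ma - signalled by the affix lu-
TOR=em - signalled by the affix -uv
check: lusiziruv -> lusuziruv
lemma: sizir; NUM=ma; TOR=em


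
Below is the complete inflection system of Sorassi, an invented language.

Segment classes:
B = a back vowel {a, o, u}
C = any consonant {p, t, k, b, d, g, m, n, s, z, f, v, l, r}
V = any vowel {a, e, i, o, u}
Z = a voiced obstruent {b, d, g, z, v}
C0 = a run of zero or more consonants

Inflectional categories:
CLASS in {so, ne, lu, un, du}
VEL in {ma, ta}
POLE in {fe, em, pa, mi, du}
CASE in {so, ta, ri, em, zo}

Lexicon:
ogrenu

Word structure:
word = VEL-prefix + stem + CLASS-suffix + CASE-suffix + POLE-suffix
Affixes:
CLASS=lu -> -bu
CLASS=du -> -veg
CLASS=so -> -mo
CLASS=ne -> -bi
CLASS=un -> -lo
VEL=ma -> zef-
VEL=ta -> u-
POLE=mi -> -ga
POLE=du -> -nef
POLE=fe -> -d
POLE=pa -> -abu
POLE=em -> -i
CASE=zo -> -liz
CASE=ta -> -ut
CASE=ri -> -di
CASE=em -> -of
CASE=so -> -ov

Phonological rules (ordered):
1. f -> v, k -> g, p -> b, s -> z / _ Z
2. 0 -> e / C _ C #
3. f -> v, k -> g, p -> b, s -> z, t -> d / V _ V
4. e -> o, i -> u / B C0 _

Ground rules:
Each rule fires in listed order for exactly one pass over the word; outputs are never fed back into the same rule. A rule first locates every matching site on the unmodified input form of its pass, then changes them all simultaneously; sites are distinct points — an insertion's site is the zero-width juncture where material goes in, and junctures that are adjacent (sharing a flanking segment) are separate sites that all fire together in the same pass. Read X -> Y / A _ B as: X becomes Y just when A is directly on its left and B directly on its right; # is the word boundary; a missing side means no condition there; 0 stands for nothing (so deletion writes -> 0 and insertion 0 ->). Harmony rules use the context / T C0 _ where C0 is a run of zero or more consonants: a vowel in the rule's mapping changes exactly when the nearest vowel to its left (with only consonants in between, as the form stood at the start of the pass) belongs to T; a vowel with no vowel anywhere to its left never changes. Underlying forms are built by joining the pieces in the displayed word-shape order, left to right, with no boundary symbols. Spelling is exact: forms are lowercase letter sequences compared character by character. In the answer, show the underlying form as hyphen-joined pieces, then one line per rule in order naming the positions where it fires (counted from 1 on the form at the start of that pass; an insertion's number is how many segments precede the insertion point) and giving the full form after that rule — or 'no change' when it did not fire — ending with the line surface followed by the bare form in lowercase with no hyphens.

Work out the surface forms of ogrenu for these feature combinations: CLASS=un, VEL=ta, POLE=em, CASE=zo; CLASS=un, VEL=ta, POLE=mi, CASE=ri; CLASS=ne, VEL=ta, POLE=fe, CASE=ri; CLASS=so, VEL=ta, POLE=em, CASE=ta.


cell CLASS=un, VEL=ta, POLE=em, CASE=zo:
underlying: u-ogrenu-lo-liz-i
1. f -> v, k -> g, p -> b, s -> z / _ Z: no change
2. 0 -> e / C _ C #: no change
3. f -> v, k -> g, p -> b, s -> z, t -> d / V _ V: no change
4. e -> o, i -> u / B C0 _: fires at position(s) 5, 11: uogronuloluzi
surface: uogronuloluzi

cell CLASS=un, VEL=ta, POLE=mi, CASE=ri:
underlying: u-ogrenu-lo-di-ga
1. f -> v, k -> g, p -> b, s -> z / _ Z: no change
2. 0 -> e / C _ C #: no change
3. f -> v, k -> g, p -> b, s -> z, t -> d / V _ V: no change
4. e -> o, i -> u / B C0 _: fires at position(s) 5, 11: uogronuloduga
surface: uogronuloduga

cell CLASS=ne, VEL=ta, POLE=fe, CASE=ri:
underlying: u-ogrenu-bi-di-d
1. f -> v, k -> g, p -> b, s -> z / _ Z: no change
2. 0 -> e / C _ C #: no change
3. f -> v, k -> g, p -> b, s -> z, t -> d / V _ V: no change
4. e -> o, i -> u / B C0 _: fires at position(s) 5, 9: uogronubudid
surface: uogronubudid

cell CLASS=so, VEL=ta, POLE=em, CASE=ta:
underlying: u-ogrenu-mo-ut-i
1. f -> v, k -> g, p -> b, s -> z / _ Z: no change
2. 0 -> e / C _ C #: no change
3. f -> v, k -> g, p -> b, s -> z, t -> d / V _ V: fires at position(s) 11: uogrenumoudi
4. e -> o, i -> u / B C0 _: fires at position(s) 5, 12: uogronumoudu
surface: uogronumoudu


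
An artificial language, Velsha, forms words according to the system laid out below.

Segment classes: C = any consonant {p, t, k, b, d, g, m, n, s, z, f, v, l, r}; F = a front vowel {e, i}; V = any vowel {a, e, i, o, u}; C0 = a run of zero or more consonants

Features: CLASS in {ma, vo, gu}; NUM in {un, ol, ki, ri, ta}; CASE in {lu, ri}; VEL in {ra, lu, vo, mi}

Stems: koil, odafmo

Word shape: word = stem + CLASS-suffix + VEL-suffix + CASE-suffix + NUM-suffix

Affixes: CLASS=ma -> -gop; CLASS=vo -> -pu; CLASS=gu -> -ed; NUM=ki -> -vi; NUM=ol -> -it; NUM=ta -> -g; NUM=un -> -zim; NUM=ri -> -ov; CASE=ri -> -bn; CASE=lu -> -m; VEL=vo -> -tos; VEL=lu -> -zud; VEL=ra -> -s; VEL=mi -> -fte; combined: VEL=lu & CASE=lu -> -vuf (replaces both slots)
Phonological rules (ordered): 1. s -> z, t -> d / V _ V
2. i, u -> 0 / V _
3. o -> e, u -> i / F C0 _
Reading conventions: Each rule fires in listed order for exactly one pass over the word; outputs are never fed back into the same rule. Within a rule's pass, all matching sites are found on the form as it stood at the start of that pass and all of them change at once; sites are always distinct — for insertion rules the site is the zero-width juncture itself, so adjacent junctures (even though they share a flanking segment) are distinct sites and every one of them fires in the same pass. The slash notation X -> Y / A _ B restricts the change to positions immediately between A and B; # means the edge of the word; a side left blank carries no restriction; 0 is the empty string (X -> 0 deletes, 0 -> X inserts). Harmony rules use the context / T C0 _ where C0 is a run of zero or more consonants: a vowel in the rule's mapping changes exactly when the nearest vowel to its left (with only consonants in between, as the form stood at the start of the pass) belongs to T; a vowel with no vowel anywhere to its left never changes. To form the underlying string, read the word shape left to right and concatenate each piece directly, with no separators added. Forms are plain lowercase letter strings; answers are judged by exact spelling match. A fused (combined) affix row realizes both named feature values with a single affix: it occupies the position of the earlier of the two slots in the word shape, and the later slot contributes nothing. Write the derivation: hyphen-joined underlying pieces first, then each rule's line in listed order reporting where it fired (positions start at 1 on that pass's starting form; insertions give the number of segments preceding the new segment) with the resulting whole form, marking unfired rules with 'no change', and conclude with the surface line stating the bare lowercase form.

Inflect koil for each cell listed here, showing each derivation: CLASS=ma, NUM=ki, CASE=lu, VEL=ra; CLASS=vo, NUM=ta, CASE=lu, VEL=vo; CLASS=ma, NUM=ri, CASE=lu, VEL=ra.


cell CLASS=ma, NUM=ki, CASE=lu, VEL=ra:
underlying: koil-gop-s-m-vi
1. s -> z, t -> d / V _ V: no change
2. i, u -> 0 / V _: fires at position(s) 3: kolgopsmvi
3. o -> e, u -> i / F C0 _: no change
surface: kolgopsmvi

cell CLASS=vo, NUM=ta, CASE=lu, VEL=vo:
underlying: koil-pu-tos-m-g
1. s -> z, t -> d / V _ V: fires at position(s) 7: koilpudosmg
2. i, u -> 0 / V _: fires at position(s) 3: kolpudosmg
3. o -> e, u -> i / F C0 _: no change
surface: kolpudosmg

cell CLASS=ma, NUM=ri, CASE=lu, VEL=ra:
underlying: koil-gop-s-m-ov
1. s -> z, t -> d / V _ V: no change
2. i, u -> 0 / V _: fires at position(s) 3: kolgopsmov
3. o -> e, u -> i / F C0 _: no change
surface: kolgopsmov


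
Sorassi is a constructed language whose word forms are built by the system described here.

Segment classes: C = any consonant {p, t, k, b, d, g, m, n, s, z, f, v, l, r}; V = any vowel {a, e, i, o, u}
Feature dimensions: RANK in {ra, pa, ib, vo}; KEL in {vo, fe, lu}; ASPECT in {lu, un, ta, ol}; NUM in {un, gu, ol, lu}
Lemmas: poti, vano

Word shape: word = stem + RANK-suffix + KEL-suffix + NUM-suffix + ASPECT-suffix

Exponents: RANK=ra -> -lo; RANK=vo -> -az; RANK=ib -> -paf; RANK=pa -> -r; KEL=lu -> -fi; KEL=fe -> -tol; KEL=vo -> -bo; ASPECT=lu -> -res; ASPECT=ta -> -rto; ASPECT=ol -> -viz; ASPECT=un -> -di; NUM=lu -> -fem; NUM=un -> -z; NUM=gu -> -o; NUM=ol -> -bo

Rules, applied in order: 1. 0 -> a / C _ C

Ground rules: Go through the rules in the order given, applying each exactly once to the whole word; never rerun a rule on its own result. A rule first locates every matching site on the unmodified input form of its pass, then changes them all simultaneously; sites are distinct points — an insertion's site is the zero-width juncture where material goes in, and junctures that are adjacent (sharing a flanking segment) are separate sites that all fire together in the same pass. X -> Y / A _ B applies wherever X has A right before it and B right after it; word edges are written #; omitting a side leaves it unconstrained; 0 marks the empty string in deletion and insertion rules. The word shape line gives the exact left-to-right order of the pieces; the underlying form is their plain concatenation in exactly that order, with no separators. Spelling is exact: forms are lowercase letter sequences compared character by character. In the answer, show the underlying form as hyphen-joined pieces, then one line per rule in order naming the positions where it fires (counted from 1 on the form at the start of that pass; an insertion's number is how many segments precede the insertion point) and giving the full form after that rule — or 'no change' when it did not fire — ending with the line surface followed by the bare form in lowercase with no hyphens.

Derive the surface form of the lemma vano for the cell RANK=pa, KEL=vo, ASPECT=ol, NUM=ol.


underlying: vano-r-bo-bo-viz
1. 0 -> a / C _ C: inserts after position(s) 5: vanoraboboviz
surface: vanoraboboviz


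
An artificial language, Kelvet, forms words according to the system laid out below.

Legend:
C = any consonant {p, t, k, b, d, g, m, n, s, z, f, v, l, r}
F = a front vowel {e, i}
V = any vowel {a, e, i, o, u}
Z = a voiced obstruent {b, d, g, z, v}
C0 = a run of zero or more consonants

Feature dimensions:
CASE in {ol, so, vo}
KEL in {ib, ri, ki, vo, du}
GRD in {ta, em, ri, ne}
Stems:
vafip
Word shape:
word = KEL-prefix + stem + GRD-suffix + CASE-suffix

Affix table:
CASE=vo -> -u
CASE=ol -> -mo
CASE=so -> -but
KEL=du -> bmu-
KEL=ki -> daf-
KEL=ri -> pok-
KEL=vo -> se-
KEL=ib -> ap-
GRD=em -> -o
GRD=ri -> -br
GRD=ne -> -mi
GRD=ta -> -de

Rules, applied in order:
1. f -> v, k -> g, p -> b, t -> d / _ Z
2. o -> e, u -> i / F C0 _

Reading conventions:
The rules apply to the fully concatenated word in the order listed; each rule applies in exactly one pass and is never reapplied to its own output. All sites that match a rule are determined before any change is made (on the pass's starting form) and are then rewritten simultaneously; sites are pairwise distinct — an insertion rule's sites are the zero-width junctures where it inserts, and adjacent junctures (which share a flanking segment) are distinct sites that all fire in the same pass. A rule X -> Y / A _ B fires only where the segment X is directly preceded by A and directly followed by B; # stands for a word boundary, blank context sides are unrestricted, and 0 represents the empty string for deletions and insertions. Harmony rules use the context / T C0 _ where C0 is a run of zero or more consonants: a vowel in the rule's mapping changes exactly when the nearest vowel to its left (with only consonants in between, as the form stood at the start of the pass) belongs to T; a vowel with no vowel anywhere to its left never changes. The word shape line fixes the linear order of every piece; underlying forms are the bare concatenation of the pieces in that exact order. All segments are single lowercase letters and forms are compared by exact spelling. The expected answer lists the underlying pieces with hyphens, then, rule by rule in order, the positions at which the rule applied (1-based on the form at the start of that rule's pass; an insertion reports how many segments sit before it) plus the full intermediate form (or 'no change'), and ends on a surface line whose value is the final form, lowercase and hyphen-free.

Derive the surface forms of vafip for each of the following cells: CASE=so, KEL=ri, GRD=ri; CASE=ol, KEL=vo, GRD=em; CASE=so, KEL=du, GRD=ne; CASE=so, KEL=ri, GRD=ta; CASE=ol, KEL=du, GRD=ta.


cell CASE=so, KEL=ri, GRD=ri:
underlying: pok-vafip-br-but
1. f -> v, k -> g, p -> b, t -> d / _ Z: fires at position(s) 3, 8: pogvafibbrbut
2. o -> e, u -> i / F C0 _: fires at position(s) 12: pogvafibbrbit
surface: pogvafibbrbit

cell CASE=ol, KEL=vo, GRD=em:
underlying: se-vafip-o-mo
1. f -> v, k -> g, p -> b, t -> d / _ Z: no change
2. o -> e, u -> i / F C0 _: fires at position(s) 8: sevafipemo
surface: sevafipemo

cell CASE=so, KEL=du, GRD=ne:
underlying: bmu-vafip-mi-but
1. f -> v, k -> g, p -> b, t -> d / _ Z: no change
2. o -> e, u -> i / F C0 _: fires at position(s) 12: bmuvafipmibit
surface: bmuvafipmibit

cell CASE=so, KEL=ri, GRD=ta:
underlying: pok-vafip-de-but
1. f -> v, k -> g, p -> b, t -> d / _ Z: fires at position(s) 3, 8: pogvafibdebut
2. o -> e, u -> i / F C0 _: fires at position(s) 12: pogvafibdebit
surface: pogvafibdebit

cell CASE=ol, KEL=du, GRD=ta:
underlying: bmu-vafip-de-mo
1. f -> v, k -> g, p -> b, t -> d / _ Z: fires at position(s) 8: bmuvafibdemo
2. o -> e, u -> i / F C0 _: fires at position(s) 12: bmuvafibdeme
surface: bmuvafibdeme


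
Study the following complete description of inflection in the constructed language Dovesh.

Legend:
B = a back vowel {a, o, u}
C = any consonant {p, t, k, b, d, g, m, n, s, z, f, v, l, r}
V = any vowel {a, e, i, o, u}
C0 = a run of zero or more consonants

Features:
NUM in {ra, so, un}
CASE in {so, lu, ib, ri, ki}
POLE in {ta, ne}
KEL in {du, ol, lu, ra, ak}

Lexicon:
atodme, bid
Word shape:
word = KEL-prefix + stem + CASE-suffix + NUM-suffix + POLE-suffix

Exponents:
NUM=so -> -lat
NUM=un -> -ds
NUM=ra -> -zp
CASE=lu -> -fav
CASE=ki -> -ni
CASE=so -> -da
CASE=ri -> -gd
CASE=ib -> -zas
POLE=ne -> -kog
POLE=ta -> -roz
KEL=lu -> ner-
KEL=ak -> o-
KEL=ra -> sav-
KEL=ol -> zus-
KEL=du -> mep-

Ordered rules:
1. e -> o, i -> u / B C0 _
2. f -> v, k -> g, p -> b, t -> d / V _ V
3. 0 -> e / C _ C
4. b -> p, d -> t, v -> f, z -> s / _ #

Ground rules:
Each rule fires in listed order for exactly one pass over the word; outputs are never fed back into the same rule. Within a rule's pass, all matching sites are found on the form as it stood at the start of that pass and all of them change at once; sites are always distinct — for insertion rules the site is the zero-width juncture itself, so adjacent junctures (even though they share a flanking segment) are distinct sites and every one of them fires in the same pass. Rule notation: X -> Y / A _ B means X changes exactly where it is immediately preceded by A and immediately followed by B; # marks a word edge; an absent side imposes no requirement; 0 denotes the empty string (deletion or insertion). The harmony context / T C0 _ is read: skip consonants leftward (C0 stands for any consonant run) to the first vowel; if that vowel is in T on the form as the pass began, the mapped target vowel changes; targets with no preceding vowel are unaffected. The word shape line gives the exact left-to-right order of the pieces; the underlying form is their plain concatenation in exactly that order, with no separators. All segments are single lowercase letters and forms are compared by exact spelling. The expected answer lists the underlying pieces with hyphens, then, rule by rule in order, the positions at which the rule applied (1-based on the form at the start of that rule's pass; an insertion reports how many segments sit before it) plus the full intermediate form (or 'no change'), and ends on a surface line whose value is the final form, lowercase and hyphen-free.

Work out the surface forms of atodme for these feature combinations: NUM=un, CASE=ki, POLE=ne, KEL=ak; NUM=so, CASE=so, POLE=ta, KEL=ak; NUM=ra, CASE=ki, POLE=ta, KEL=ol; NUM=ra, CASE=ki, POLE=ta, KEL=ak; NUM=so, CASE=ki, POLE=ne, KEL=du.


cell NUM=un, CASE=ki, POLE=ne, KEL=ak:
underlying: o-atodme-ni-ds-kog
1. e -> o, i -> u / B C0 _: fires at position(s) 7: oatodmonidskog
2. f -> v, k -> g, p -> b, t -> d / V _ V: fires at position(s) 3: oadodmonidskog
3. 0 -> e / C _ C: inserts after position(s) 5, 10, 11: oadodemonidesekog
4. b -> p, d -> t, v -> f, z -> s / _ #: no change
surface: oadodemonidesekog

cell NUM=so, CASE=so, POLE=ta, KEL=ak:
underlying: o-atodme-da-lat-roz
1. e -> o, i -> u / B C0 _: fires at position(s) 7: oatodmodalatroz
2. f -> v, k -> g, p -> b, t -> d / V _ V: fires at position(s) 3: oadodmodalatroz
3. 0 -> e / C _ C: inserts after position(s) 5, 12: oadodemodalateroz
4. b -> p, d -> t, v -> f, z -> s / _ #: fires at position(s) 17: oadodemodalateros
surface: oadodemodalateros

cell NUM=ra, CASE=ki, POLE=ta, KEL=ol:
underlying: zus-atodme-ni-zp-roz
1. e -> o, i -> u / B C0 _: fires at position(s) 9: zusatodmonizproz
2. f -> v, k -> g, p -> b, t -> d / V _ V: fires at position(s) 5: zusadodmonizproz
3. 0 -> e / C _ C: inserts after position(s) 7, 12, 13: zusadodemonizeperoz
4. b -> p, d -> t, v -> f, z -> s / _ #: fires at position(s) 19: zusadodemonizeperos
surface: zusadodemonizeperos

cell NUM=ra, CASE=ki, POLE=ta, KEL=ak:
underlying: o-atodme-ni-zp-roz
1. e -> o, i -> u / B C0 _: fires at position(s) 7: oatodmonizproz
2. f -> v, k -> g, p -> b, t -> d / V _ V: fires at position(s) 3: oadodmonizproz
3. 0 -> e / C _ C: inserts after position(s) 5, 10, 11: oadodemonizeperoz
4. b -> p, d -> t, v -> f, z -> s / _ #: fires at position(s) 17: oadodemonizeperos
surface: oadodemonizeperos

cell NUM=so, CASE=ki, POLE=ne, KEL=du:
underlying: mep-atodme-ni-lat-kog
1. e -> o, i -> u / B C0 _: fires at position(s) 9: mepatodmonilatkog
2. f -> v, k -> g, p -> b, t -> d / V _ V: fires at position(s) 3, 5: mebadodmonilatkog
3. 0 -> e / C _ C: inserts after position(s) 7, 14: mebadodemonilatekog
4. b -> p, d -> t, v -> f, z -> s / _ #: no change
surface: mebadodemonilatekog
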